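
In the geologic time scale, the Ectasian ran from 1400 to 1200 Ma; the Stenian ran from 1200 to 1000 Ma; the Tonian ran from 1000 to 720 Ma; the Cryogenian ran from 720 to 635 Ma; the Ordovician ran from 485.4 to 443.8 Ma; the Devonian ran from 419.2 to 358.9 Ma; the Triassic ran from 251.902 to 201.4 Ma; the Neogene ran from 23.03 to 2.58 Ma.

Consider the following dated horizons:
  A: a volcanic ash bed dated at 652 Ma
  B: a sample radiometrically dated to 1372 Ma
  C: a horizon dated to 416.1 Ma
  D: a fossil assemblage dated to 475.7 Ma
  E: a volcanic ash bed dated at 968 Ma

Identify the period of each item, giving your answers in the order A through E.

A: 652 Ma lies in 720–635 Ma, so Cryogenian.
B: 1372 Ma lies in 1400–1200 Ma, so Ectasian.
C: 416.1 Ma lies in 419.2–358.9 Ma, so Devonian.
D: 475.7 Ma lies in 485.4–443.8 Ma, so Ordovician.
E: 968 Ma lies in 1000–720 Ma, so Tonian.

A — Cryogenian; B — Ectasian; C — Devonian; D — Ordovician; E — Tonian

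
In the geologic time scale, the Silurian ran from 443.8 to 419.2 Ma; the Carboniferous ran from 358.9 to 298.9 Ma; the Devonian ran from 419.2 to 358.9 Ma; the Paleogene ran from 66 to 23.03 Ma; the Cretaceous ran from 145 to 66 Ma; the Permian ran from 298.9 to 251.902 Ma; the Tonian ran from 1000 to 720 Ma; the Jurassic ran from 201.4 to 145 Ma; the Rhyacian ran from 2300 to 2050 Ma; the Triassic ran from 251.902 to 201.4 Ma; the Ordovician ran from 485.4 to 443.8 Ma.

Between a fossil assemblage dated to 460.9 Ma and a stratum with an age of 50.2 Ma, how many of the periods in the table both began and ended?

7

The older date is 460.9 Ma and the younger is 50.2 Ma.
Periods with start < 460.9 and end > 50.2 Ma: Silurian (443.8–419.2), Devonian (419.2–358.9), Carboniferous (358.9–298.9), Permian (298.9–251.902), Triassic (251.902–201.4), Jurassic (201.4–145), Cretaceous (145–66).
That is 7 complete periods.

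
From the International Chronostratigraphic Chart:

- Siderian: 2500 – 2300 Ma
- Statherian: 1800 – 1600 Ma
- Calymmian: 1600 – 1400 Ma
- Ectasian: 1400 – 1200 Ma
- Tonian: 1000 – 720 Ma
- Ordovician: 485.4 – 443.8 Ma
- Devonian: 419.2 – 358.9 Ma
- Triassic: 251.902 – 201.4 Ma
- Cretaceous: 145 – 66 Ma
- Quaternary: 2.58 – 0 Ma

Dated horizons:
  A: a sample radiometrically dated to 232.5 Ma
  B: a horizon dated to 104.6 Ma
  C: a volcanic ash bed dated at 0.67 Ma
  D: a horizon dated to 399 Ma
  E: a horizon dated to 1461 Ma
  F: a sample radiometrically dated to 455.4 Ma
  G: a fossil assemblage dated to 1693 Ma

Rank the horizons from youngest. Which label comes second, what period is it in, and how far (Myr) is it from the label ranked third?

B, in the Cretaceous; 127.9 million years to A

Smaller Ma means younger, so youngest first: C 0.67 < B 104.6 < A 232.5 < D 399 < F 455.4 < E 1461 < G 1693.
Counting 2 along gives B (104.6 Ma); the excerpt puts that inside the Cretaceous, 145–66 Ma.
Next in line is A (232.5 Ma), and 232.5 − 104.6 = 127.9 Myr.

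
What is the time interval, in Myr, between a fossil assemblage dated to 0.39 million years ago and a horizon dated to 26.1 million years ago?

25.71 million years

26.1 − 0.39 = 25.71 million years.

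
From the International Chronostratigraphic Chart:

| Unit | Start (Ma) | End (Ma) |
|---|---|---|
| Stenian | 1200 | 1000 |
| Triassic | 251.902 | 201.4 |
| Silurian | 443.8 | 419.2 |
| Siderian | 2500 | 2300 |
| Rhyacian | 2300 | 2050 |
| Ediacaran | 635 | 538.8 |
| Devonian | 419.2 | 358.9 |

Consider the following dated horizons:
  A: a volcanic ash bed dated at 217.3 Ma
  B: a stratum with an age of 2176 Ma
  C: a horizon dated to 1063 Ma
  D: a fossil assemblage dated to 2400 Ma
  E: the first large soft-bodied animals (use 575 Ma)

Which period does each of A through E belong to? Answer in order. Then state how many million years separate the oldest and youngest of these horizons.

A — Triassic; B — Rhyacian; C — Stenian; D — Siderian; E — Ediacaran; span 2182.7 million years

A: 217.3 Ma lies in 251.902–201.4 Ma, so Triassic.
B: 2176 Ma lies in 2300–2050 Ma, so Rhyacian.
C: 1063 Ma lies in 1200–1000 Ma, so Stenian.
D: 2400 Ma lies in 2500–2300 Ma, so Siderian.
E: 575 Ma lies in 635–538.8 Ma, so Ediacaran.
Oldest = 2400 Ma, youngest = 217.3 Ma → span 2182.7 Myr.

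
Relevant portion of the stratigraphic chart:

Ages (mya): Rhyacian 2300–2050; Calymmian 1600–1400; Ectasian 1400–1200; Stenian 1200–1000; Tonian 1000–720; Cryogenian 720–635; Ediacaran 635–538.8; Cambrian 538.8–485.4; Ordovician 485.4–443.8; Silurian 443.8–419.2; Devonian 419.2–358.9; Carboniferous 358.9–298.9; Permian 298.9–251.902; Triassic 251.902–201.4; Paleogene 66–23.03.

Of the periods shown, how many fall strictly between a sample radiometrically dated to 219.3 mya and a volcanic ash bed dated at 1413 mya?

11

The older date is 1413 Ma and the younger is 219.3 Ma.
Periods with start < 1413 and end > 219.3 Ma: Ectasian (1400–1200), Stenian (1200–1000), Tonian (1000–720), Cryogenian (720–635), Ediacaran (635–538.8), Cambrian (538.8–485.4), Ordovician (485.4–443.8), Silurian (443.8–419.2), Devonian (419.2–358.9), Carboniferous (358.9–298.9), Permian (298.9–251.902).
That is 11 complete periods.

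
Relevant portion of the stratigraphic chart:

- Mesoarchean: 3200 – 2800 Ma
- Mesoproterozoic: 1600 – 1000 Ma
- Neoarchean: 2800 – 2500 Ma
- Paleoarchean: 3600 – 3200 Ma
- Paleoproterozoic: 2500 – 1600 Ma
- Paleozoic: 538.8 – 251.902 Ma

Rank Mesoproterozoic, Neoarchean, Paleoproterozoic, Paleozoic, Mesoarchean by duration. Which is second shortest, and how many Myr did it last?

Durations: Mesoproterozoic 600; Neoarchean 300; Paleoproterozoic 900; Paleozoic 286.898; Mesoarchean 400 Myr.
Sorted shortest-first: Paleozoic (286.898), Neoarchean (300), Mesoarchean (400), Mesoproterozoic (600), Paleoproterozoic (900).
The second shortest is Neoarchean at 300 Myr.

Neoarchean, 300 million years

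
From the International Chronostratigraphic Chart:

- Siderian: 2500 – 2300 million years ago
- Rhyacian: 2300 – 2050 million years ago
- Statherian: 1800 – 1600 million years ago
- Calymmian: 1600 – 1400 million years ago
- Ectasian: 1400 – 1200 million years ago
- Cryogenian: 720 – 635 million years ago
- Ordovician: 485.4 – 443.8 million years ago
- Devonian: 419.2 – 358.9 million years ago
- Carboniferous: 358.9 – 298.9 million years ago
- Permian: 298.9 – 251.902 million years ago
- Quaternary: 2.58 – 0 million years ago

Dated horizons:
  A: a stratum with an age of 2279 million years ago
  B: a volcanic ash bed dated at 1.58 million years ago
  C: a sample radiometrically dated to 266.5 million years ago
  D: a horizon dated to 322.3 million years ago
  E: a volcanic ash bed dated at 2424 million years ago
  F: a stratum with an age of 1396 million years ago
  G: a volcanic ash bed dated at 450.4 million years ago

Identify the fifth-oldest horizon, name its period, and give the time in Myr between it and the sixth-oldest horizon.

D, in the Carboniferous; 55.8 million years to C

Sorted oldest-first by Ma: E (2424), A (2279), F (1396), G (450.4), D (322.3), C (266.5), B (1.58).
The fifth oldest is D at 322.3 Ma, which lies in 358.9–298.9 Ma: the Carboniferous.
The sixth oldest is C at 266.5 Ma; separation = |322.3 − 266.5| = 55.8 Myr.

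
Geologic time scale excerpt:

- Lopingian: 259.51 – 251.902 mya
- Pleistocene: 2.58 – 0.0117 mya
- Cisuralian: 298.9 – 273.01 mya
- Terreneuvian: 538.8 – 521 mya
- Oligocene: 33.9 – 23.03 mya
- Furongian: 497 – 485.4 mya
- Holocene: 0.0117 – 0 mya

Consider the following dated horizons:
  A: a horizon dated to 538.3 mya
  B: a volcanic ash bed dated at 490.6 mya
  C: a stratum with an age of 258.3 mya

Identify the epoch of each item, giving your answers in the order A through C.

A — Terreneuvian; B — Furongian; C — Lopingian

Match each age against the start–end ranges in the excerpt: A = 538.3 Ma → Terreneuvian (538.8–521); B = 490.6 Ma → Furongian (497–485.4); C = 258.3 Ma → Lopingian (259.51–251.902).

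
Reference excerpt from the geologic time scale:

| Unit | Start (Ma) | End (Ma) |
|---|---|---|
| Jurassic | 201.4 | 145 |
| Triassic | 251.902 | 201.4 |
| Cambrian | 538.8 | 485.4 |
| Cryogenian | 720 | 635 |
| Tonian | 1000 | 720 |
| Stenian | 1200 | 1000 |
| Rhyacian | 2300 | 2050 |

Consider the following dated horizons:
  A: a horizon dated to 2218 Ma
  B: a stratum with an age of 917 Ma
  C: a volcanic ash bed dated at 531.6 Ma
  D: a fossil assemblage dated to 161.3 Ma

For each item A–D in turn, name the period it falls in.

A — Rhyacian; B — Tonian; C — Cambrian; D — Jurassic

A: 2218 Ma lies in 2300–2050 Ma, so Rhyacian.
B: 917 Ma lies in 1000–720 Ma, so Tonian.
C: 531.6 Ma lies in 538.8–485.4 Ma, so Cambrian.
D: 161.3 Ma lies in 201.4–145 Ma, so Jurassic.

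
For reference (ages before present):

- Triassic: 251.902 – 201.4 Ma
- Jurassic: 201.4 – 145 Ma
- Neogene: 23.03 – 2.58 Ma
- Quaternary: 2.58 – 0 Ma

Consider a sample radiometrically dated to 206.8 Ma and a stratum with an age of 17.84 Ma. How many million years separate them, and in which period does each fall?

Elapsed time: 206.8 − 17.84 = 188.96 Myr.
206.8 Ma lies within 251.902–201.4 Ma: Triassic.
17.84 Ma lies within 23.03–2.58 Ma: Neogene.

188.96 million years apart; the first in the Triassic, the second in the Neogene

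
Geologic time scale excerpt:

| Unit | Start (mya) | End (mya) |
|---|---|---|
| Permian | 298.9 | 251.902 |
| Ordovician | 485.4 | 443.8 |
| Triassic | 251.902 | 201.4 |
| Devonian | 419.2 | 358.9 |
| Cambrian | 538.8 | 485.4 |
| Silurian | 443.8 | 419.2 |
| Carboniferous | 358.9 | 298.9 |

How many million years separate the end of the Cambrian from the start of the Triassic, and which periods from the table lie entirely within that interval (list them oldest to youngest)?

233.498 million years; Ordovician, Silurian, Devonian, Carboniferous, Permian

End of Cambrian = 485.4 Ma; start of Triassic = 251.902 Ma.
Gap = 485.4 − 251.902 = 233.498 Myr.
Periods wholly inside 485.4–251.902 Ma: Ordovician (485.4–443.8), Silurian (443.8–419.2), Devonian (419.2–358.9), Carboniferous (358.9–298.9), Permian (298.9–251.902).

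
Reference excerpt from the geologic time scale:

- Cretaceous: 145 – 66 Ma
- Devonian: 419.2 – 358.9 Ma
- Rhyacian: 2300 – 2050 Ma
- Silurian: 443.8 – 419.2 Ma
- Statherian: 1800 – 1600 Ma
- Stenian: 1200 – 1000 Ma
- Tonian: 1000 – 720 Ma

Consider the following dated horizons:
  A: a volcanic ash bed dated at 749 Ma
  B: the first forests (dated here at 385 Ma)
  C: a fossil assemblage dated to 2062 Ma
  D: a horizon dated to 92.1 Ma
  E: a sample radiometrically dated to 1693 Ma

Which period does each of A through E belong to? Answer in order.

A — Tonian; B — Devonian; C — Rhyacian; D — Cretaceous; E — Statherian

Match each age against the start–end ranges in the excerpt: A = 749 Ma → Tonian (1000–720); B = 385 Ma → Devonian (419.2–358.9); C = 2062 Ma → Rhyacian (2300–2050); D = 92.1 Ma → Cretaceous (145–66); E = 1693 Ma → Statherian (1800–1600).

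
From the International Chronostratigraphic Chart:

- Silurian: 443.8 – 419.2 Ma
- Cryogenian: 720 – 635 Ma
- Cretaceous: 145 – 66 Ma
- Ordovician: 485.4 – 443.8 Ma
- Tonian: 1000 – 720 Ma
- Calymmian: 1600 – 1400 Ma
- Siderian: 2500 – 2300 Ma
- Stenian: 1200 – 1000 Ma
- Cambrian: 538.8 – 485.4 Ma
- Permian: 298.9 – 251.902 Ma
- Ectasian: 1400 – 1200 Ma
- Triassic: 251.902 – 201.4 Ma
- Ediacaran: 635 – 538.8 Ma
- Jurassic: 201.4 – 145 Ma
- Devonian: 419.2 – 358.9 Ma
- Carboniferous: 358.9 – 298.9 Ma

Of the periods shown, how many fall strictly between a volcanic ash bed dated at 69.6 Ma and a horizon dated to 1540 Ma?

The older date is 1540 Ma and the younger is 69.6 Ma.
Periods with start < 1540 and end > 69.6 Ma: Ectasian (1400–1200), Stenian (1200–1000), Tonian (1000–720), Cryogenian (720–635), Ediacaran (635–538.8), Cambrian (538.8–485.4), Ordovician (485.4–443.8), Silurian (443.8–419.2), Devonian (419.2–358.9), Carboniferous (358.9–298.9), Permian (298.9–251.902), Triassic (251.902–201.4), Jurassic (201.4–145).
That is 13 complete periods.

13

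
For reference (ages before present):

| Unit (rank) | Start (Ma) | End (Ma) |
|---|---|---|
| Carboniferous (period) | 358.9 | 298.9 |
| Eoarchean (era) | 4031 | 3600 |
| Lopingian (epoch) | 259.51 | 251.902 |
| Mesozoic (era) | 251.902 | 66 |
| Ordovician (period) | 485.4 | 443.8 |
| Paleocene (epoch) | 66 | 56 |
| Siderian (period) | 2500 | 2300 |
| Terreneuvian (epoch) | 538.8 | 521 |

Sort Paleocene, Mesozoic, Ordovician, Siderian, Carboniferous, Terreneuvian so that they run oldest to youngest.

Sorting by start age (descending Ma, since larger Ma = older): Siderian began 2500, Terreneuvian began 538.8, Ordovician began 485.4, Carboniferous began 358.9, Mesozoic began 251.902, Paleocene began 66.

Siderian, then Terreneuvian, then Ordovician, then Carboniferous, then Mesozoic, then Paleocene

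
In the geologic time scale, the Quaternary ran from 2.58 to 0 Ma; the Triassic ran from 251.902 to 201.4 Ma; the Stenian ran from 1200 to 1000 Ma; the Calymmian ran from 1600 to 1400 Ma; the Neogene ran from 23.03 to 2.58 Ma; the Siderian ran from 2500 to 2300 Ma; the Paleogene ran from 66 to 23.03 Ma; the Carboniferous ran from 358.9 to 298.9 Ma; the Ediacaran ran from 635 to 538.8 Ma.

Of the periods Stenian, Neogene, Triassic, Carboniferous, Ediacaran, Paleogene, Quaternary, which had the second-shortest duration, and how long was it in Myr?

Durations: Stenian 200; Neogene 20.45; Triassic 50.502; Carboniferous 60; Ediacaran 96.2; Paleogene 42.97; Quaternary 2.58 Myr.
Sorted shortest-first: Quaternary (2.58), Neogene (20.45), Paleogene (42.97), Triassic (50.502), Carboniferous (60), Ediacaran (96.2), Stenian (200).
The second shortest is Neogene at 20.45 Myr.

Neogene, 20.45 million years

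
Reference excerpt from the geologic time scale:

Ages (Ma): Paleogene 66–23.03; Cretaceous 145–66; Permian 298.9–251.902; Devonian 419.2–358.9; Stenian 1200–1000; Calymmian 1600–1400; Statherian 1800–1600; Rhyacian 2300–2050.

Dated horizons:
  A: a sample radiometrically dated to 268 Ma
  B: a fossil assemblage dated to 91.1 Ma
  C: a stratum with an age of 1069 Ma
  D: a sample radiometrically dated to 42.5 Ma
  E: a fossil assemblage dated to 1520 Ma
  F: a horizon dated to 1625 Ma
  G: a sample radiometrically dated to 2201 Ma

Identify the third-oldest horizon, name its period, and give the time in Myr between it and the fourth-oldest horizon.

E, in the Calymmian; 451 million years to C

Sorted oldest-first by Ma: G (2201), F (1625), E (1520), C (1069), A (268), B (91.1), D (42.5).
The third oldest is E at 1520 Ma, which lies in 1600–1400 Ma: the Calymmian.
The fourth oldest is C at 1069 Ma; separation = |1520 − 1069| = 451 Myr.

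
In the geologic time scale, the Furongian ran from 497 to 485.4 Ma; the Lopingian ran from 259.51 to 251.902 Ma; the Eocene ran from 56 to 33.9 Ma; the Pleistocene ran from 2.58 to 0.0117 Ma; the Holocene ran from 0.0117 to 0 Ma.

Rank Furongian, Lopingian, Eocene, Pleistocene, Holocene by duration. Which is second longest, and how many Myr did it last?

Start − end for each: Furongian 497 − 485.4 = 11.6; Lopingian 259.51 − 251.902 = 7.608; Eocene 56 − 33.9 = 22.1; Pleistocene 2.58 − 0.0117 = 2.5683; Holocene 0.0117 − 0 = 0.0117.
Ranking these from longest: Eocene > Furongian > Lopingian > Pleistocene > Holocene.
Position 2 in that ranking is Furongian, which lasted 11.6 Myr.

Furongian, 11.6 million years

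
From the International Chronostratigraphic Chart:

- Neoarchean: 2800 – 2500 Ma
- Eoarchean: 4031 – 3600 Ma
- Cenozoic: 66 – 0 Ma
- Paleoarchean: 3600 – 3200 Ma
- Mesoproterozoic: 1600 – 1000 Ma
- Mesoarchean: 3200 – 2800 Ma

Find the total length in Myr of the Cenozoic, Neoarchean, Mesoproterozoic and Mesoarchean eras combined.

Duration is start − end for each: (66 − 0) + (2800 − 2500) + (1600 − 1000) + (3200 − 2800).
That is 66 + 300 + 600 + 400, which totals 1366 million years.

1366 million years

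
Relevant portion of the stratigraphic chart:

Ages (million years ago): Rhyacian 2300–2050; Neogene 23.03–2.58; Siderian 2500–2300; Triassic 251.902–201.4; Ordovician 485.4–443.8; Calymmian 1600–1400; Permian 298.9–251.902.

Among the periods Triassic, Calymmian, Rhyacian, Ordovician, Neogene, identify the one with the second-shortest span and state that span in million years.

Ordovician, 41.6 million years

Durations: Triassic 50.502; Calymmian 200; Rhyacian 250; Ordovician 41.6; Neogene 20.45 Myr.
Sorted shortest-first: Neogene (20.45), Ordovician (41.6), Triassic (50.502), Calymmian (200), Rhyacian (250).
The second shortest is Ordovician at 41.6 Myr.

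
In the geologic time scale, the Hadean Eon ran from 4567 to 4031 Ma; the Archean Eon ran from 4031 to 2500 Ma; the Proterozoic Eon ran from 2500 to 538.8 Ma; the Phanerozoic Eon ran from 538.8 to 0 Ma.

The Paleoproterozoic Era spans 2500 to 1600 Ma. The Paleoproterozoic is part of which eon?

The Paleoproterozoic (2500–1600 Ma) lies entirely within 2500–538.8 Ma, the Proterozoic Eon.

Proterozoic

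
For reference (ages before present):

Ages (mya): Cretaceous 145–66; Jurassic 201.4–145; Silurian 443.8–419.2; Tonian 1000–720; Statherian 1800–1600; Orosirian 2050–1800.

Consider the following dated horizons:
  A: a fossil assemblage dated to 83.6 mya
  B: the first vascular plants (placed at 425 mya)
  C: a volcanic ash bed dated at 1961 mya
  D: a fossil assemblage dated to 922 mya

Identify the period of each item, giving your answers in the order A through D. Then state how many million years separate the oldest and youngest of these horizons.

Match each age against the start–end ranges in the excerpt: A = 83.6 Ma → Cretaceous (145–66); B = 425 Ma → Silurian (443.8–419.2); C = 1961 Ma → Orosirian (2050–1800); D = 922 Ma → Tonian (1000–720).
The largest age is 1961 Ma and the smallest is 83.6 Ma; their difference is 1877.4 Myr.

A — Cretaceous; B — Silurian; C — Orosirian; D — Tonian; span 1877.4 million years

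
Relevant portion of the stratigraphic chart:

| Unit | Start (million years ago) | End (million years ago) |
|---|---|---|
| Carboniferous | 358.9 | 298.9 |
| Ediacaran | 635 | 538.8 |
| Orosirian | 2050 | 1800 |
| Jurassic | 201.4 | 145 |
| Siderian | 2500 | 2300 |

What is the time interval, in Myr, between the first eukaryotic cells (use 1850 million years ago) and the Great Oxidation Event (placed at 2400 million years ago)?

2400 − 1850 = 550 million years.

550 million years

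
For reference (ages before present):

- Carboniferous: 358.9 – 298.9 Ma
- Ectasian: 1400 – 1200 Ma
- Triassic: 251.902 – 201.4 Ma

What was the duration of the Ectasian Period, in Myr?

200 million years

1400 − 1200 = 200 million years.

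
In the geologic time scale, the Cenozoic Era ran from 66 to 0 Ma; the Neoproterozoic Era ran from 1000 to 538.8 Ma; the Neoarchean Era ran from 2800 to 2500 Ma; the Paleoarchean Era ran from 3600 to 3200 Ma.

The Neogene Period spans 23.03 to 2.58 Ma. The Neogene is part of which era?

The Neogene (23.03–2.58 Ma) lies entirely within 66–0 Ma, the Cenozoic Era.

Cenozoic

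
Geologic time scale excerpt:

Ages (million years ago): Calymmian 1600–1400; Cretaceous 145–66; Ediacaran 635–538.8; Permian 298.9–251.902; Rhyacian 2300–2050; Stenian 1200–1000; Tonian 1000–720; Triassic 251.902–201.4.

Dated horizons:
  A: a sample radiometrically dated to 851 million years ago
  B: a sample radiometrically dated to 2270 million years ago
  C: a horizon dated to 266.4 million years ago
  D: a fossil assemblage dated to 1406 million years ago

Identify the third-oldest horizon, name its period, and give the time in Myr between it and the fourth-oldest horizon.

Sorted oldest-first by Ma: B (2270), D (1406), A (851), C (266.4).
The third oldest is A at 851 Ma, which lies in 1000–720 Ma: the Tonian.
The fourth oldest is C at 266.4 Ma; separation = |851 − 266.4| = 584.6 Myr.

A, in the Tonian; 584.6 million years to C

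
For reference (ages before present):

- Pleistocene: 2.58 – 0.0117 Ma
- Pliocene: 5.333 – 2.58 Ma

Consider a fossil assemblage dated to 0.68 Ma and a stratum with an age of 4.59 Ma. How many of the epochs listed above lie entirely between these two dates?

Checking each listed span, none has both start < 4.59 Ma and end > 0.68 Ma — every epoch straddles one of the two dates or lies outside them — so the count is 0.

0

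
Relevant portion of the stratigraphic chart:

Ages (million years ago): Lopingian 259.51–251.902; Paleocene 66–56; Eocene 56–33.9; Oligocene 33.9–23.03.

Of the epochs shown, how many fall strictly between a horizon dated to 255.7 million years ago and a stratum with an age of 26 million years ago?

255.7 Ma sits inside the Lopingian (259.51–251.902) and 26 Ma inside the Oligocene (33.9–23.03); neither of those is wholly between the two dates.
The listed epochs lying completely between them are Paleocene, Eocene — 2 in all.

2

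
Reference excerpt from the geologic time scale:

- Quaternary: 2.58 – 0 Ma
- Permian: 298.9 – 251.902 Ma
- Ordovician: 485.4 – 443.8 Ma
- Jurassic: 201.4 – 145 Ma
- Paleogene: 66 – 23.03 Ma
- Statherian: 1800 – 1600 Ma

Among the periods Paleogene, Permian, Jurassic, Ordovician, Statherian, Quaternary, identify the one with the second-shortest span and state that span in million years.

Start − end for each: Paleogene 66 − 23.03 = 42.97; Permian 298.9 − 251.902 = 46.998; Jurassic 201.4 − 145 = 56.4; Ordovician 485.4 − 443.8 = 41.6; Statherian 1800 − 1600 = 200; Quaternary 2.58 − 0 = 2.58.
Ranking these from shortest: Quaternary < Ordovician < Paleogene < Permian < Jurassic < Statherian.
Position 2 in that ranking is Ordovician, which lasted 41.6 Myr.

Ordovician, 41.6 million years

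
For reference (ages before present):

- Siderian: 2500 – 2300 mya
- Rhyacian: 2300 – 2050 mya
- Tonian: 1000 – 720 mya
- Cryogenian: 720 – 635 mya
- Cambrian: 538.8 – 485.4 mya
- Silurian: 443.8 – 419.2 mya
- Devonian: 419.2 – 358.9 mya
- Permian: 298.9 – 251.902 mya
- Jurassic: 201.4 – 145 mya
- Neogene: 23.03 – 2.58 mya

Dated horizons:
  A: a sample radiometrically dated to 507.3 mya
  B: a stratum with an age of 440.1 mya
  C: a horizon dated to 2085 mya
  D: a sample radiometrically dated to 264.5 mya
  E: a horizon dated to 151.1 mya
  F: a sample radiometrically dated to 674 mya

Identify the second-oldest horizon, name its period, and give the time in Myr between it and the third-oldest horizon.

Larger Ma means older, so oldest first: C 2085 > F 674 > A 507.3 > B 440.1 > D 264.5 > E 151.1.
Counting 2 along gives F (674 Ma); the excerpt puts that inside the Cryogenian, 720–635 Ma.
Next in line is A (507.3 Ma), and 674 − 507.3 = 166.7 Myr.

F, in the Cryogenian; 166.7 million years to A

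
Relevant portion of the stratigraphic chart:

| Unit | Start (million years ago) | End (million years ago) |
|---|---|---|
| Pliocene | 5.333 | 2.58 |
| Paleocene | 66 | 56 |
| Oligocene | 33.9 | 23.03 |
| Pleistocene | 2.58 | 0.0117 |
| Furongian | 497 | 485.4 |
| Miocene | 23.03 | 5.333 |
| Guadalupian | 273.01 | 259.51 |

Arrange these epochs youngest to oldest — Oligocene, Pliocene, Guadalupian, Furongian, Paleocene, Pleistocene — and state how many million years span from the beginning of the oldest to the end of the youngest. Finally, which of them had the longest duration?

Start ages (Ma): Furongian 497, Guadalupian 273.01, Paleocene 66, Oligocene 33.9, Pliocene 5.333, Pleistocene 2.58.
Ordered youngest to oldest: Pleistocene, Pliocene, Oligocene, Paleocene, Guadalupian, Furongian.
Span = 497 − 0.0117 = 496.9883 Myr.
Durations: Paleocene 10, Pleistocene 2.5683, Furongian 11.6, Oligocene 10.87, Guadalupian 13.5, Pliocene 2.753 → longest is Guadalupian (13.5 Myr).

Pleistocene → Pliocene → Oligocene → Paleocene → Guadalupian → Furongian; total span 496.9883 Myr; longest is Guadalupian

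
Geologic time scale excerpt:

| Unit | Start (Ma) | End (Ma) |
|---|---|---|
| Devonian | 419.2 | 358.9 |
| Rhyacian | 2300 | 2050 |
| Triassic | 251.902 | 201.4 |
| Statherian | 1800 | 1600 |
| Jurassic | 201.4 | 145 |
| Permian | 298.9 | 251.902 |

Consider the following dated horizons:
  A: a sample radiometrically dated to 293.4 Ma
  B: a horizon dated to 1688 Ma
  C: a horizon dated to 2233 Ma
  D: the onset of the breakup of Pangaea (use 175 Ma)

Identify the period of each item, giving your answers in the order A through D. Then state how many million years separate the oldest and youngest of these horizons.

A — Permian; B — Statherian; C — Rhyacian; D — Jurassic; span 2058 million years

Match each age against the start–end ranges in the excerpt: A = 293.4 Ma → Permian (298.9–251.902); B = 1688 Ma → Statherian (1800–1600); C = 2233 Ma → Rhyacian (2300–2050); D = 175 Ma → Jurassic (201.4–145).
The largest age is 2233 Ma and the smallest is 175 Ma; their difference is 2058 Myr.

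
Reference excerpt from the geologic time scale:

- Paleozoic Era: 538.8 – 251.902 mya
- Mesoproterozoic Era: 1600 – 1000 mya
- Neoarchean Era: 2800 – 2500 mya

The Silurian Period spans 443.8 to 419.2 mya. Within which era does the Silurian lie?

Paleozoic

The Silurian (443.8–419.2 Ma) lies entirely within 538.8–251.902 Ma, the Paleozoic Era.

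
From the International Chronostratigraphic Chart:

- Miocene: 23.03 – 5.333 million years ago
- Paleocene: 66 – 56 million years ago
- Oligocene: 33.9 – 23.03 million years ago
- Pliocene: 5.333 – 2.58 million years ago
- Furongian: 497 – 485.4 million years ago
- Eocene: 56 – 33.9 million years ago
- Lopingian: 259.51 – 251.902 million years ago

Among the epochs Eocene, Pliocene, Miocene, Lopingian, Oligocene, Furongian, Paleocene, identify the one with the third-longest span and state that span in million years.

Durations: Eocene 22.1; Pliocene 2.753; Miocene 17.697; Lopingian 7.608; Oligocene 10.87; Furongian 11.6; Paleocene 10 Myr.
Sorted longest-first: Eocene (22.1), Miocene (17.697), Furongian (11.6), Oligocene (10.87), Paleocene (10), Lopingian (7.608), Pliocene (2.753).
The third longest is Furongian at 11.6 Myr.

Furongian, 11.6 million years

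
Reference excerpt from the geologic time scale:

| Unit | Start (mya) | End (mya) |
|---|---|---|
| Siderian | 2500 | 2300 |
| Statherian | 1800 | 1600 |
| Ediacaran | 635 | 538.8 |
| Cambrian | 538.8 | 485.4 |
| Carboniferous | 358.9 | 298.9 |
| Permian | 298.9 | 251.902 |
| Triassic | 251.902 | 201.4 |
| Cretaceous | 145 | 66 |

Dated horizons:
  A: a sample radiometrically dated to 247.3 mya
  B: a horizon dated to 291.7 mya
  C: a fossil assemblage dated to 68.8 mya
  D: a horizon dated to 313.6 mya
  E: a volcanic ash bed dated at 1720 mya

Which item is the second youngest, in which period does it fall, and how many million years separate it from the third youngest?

Sorted youngest-first by Ma: C (68.8), A (247.3), B (291.7), D (313.6), E (1720).
The second youngest is A at 247.3 Ma, which lies in 251.902–201.4 Ma: the Triassic.
The third youngest is B at 291.7 Ma; separation = |247.3 − 291.7| = 44.4 Myr.

A, in the Triassic; 44.4 million years to B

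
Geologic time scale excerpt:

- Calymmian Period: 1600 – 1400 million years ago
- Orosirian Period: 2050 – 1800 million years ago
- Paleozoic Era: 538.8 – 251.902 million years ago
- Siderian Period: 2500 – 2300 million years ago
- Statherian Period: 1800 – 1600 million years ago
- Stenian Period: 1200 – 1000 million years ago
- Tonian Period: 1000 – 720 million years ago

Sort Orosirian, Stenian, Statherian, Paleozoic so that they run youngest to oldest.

Paleozoic → Stenian → Statherian → Orosirian

Read off each span (Ma): Orosirian 2050–1800; Stenian 1200–1000; Statherian 1800–1600; Paleozoic 538.8–251.902.
Larger Ma is older, so oldest→youngest is Orosirian, Statherian, Stenian, Paleozoic; reverse it for youngest→oldest.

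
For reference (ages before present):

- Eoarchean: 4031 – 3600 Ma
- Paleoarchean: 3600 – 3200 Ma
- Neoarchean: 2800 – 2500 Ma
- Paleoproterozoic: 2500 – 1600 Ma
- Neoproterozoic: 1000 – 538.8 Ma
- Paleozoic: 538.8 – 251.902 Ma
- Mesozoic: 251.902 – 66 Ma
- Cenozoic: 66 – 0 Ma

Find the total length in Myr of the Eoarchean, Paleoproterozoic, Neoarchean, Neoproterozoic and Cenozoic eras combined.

2158.2 million years

Duration is start − end for each: (4031 − 3600) + (2500 − 1600) + (2800 − 2500) + (1000 − 538.8) + (66 − 0).
That is 431 + 900 + 300 + 461.2 + 66, which totals 2158.2 million years.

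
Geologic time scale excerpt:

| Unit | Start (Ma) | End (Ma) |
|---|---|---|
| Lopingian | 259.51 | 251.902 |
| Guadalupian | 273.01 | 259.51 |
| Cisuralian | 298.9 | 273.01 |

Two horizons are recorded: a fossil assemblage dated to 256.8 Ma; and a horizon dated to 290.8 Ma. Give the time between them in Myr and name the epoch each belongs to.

34 million years apart; the first in the Lopingian, the second in the Cisuralian

Elapsed time: 290.8 − 256.8 = 34 Myr.
256.8 Ma lies within 259.51–251.902 Ma: Lopingian.
290.8 Ma lies within 298.9–273.01 Ma: Cisuralian.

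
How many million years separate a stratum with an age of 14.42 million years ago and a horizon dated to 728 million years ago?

713.58 million years

728 − 14.42 = 713.58 million years.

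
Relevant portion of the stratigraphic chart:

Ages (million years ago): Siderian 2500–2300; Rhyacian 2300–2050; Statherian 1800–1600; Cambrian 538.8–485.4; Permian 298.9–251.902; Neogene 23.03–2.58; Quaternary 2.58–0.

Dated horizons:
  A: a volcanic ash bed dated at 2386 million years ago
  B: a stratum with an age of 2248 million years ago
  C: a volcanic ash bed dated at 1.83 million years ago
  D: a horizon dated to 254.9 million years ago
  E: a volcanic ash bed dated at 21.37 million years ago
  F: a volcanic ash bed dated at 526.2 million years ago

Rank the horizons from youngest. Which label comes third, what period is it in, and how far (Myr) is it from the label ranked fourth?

D, in the Permian; 271.3 million years to F

Sorted youngest-first by Ma: C (1.83), E (21.37), D (254.9), F (526.2), B (2248), A (2386).
The third youngest is D at 254.9 Ma, which lies in 298.9–251.902 Ma: the Permian.
The fourth youngest is F at 526.2 Ma; separation = |254.9 − 526.2| = 271.3 Myr.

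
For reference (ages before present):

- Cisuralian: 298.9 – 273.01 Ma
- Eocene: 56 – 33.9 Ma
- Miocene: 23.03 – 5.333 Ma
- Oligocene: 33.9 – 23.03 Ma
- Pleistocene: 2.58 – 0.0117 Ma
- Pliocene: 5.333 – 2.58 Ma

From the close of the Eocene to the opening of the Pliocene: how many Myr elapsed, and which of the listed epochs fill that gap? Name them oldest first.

The Eocene closes at 33.9 Ma and the Pliocene opens at 5.333 Ma, so the interval is 33.9 − 5.333 = 28.567 Myr.
An epoch fits inside if it starts at or after 33.9 Ma and ends at or before 5.333 Ma; oldest first that gives Oligocene, Miocene.

28.567 million years; Oligocene, Miocene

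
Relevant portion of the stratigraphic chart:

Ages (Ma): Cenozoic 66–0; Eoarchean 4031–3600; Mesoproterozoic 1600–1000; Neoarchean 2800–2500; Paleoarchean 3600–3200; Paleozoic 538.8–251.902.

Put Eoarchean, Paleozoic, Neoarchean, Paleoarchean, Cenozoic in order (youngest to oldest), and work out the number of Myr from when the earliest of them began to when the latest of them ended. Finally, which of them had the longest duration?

Start ages (Ma): Eoarchean 4031, Paleoarchean 3600, Neoarchean 2800, Paleozoic 538.8, Cenozoic 66.
Ordered youngest to oldest: Cenozoic, Paleozoic, Neoarchean, Paleoarchean, Eoarchean.
Span = 4031 − 0 = 4031 Myr.
Durations: Cenozoic 66, Neoarchean 300, Paleoarchean 400, Eoarchean 431, Paleozoic 286.898 → longest is Eoarchean (431 Myr).

Cenozoic, Paleozoic, Neoarchean, Paleoarchean, Eoarchean; total span 4031 Myr; longest is Eoarchean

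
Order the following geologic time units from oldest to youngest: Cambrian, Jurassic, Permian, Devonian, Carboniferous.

Cambrian → Devonian → Carboniferous → Permian → Jurassic

Group by era (each group listed oldest first) — Paleozoic: Cambrian, Devonian, Carboniferous, Permian; Mesozoic: Jurassic. The eras run Paleozoic → Mesozoic → Cenozoic. Concatenating the groups in that era order gives oldest to youngest directly.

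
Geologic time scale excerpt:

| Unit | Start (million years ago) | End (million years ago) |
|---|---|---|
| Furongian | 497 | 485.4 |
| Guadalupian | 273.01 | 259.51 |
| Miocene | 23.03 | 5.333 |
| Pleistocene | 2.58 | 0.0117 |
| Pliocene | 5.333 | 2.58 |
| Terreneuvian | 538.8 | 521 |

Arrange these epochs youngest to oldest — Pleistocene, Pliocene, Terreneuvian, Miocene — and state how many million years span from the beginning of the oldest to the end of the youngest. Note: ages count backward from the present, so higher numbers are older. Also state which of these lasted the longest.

Pleistocene, Pliocene, Miocene, Terreneuvian; total span 538.7883 Myr; longest is Terreneuvian

Start ages (Ma): Terreneuvian 538.8, Miocene 23.03, Pliocene 5.333, Pleistocene 2.58.
Ordered youngest to oldest: Pleistocene, Pliocene, Miocene, Terreneuvian.
Span = 538.8 − 0.0117 = 538.7883 Myr.
Durations: Pleistocene 2.5683, Pliocene 2.753, Miocene 17.697, Terreneuvian 17.8 → longest is Terreneuvian (17.8 Myr).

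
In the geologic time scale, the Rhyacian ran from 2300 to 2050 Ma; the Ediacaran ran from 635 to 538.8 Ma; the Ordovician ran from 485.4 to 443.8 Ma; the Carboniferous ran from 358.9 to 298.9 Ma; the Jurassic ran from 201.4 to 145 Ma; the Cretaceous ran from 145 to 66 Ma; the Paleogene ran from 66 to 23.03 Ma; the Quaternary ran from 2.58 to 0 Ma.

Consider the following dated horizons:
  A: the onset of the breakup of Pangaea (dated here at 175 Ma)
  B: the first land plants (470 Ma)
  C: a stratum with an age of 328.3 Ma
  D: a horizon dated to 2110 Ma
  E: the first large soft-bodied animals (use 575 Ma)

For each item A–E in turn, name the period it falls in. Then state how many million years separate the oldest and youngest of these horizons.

Match each age against the start–end ranges in the excerpt: A = 175 Ma → Jurassic (201.4–145); B = 470 Ma → Ordovician (485.4–443.8); C = 328.3 Ma → Carboniferous (358.9–298.9); D = 2110 Ma → Rhyacian (2300–2050); E = 575 Ma → Ediacaran (635–538.8).
The largest age is 2110 Ma and the smallest is 175 Ma; their difference is 1935 Myr.

A — Jurassic; B — Ordovician; C — Carboniferous; D — Rhyacian; E — Ediacaran; span 1935 million years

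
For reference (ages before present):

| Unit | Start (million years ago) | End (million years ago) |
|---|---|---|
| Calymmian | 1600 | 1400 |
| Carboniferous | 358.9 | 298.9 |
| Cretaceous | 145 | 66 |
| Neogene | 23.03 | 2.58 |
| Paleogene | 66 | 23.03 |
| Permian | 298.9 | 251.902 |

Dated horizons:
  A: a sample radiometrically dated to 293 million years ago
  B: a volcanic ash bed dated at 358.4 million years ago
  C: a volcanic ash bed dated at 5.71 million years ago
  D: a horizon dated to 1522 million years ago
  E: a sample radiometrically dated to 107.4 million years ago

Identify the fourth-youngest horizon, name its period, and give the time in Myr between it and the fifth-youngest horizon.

B, in the Carboniferous; 1163.6 million years to D

Sorted youngest-first by Ma: C (5.71), E (107.4), A (293), B (358.4), D (1522).
The fourth youngest is B at 358.4 Ma, which lies in 358.9–298.9 Ma: the Carboniferous.
The fifth youngest is D at 1522 Ma; separation = |358.4 − 1522| = 1163.6 Myr.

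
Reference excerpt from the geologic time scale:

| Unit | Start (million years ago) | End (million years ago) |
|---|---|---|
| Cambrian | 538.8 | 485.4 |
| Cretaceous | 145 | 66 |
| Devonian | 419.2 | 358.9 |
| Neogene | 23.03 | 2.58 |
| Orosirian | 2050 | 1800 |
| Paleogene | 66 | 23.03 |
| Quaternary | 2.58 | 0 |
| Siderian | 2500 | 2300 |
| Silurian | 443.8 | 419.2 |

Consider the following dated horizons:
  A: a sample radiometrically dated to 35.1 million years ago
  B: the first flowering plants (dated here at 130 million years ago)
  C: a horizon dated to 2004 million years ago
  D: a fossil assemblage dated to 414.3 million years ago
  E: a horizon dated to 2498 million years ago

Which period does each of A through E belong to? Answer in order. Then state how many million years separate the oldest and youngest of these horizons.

A — Paleogene; B — Cretaceous; C — Orosirian; D — Devonian; E — Siderian; span 2462.9 million years

A: 35.1 Ma lies in 66–23.03 Ma, so Paleogene.
B: 130 Ma lies in 145–66 Ma, so Cretaceous.
C: 2004 Ma lies in 2050–1800 Ma, so Orosirian.
D: 414.3 Ma lies in 419.2–358.9 Ma, so Devonian.
E: 2498 Ma lies in 2500–2300 Ma, so Siderian.
Oldest = 2498 Ma, youngest = 35.1 Ma → span 2462.9 Myr.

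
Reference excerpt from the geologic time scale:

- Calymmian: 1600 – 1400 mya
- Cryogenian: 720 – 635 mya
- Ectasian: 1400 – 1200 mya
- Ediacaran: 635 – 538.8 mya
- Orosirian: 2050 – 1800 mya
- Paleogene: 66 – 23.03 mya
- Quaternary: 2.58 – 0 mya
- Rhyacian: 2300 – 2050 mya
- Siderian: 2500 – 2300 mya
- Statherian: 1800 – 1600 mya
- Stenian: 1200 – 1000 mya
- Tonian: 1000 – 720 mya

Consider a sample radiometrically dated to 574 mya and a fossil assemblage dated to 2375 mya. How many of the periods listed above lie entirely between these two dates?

8

The older date is 2375 Ma and the younger is 574 Ma.
Periods with start < 2375 and end > 574 Ma: Rhyacian (2300–2050), Orosirian (2050–1800), Statherian (1800–1600), Calymmian (1600–1400), Ectasian (1400–1200), Stenian (1200–1000), Tonian (1000–720), Cryogenian (720–635).
That is 8 complete periods.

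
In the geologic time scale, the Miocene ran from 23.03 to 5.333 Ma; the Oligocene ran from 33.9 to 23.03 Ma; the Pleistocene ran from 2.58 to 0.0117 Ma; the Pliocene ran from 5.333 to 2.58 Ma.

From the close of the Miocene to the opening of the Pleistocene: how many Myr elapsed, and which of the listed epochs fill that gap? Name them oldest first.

2.753 million years; Pliocene

The Miocene closes at 5.333 Ma and the Pleistocene opens at 2.58 Ma, so the interval is 5.333 − 2.58 = 2.753 Myr.
An epoch fits inside if it starts at or after 5.333 Ma and ends at or before 2.58 Ma; oldest first that gives Pliocene.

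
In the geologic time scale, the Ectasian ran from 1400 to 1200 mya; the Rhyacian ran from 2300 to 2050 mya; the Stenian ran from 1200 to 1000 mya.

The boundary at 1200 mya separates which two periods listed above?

The Ectasian ends at 1200 mya and the Stenian begins at 1200 mya, so they share that boundary.

Ectasian and Stenian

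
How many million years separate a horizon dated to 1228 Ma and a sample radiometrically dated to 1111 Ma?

117 million years

1228 − 1111 = 117 million years.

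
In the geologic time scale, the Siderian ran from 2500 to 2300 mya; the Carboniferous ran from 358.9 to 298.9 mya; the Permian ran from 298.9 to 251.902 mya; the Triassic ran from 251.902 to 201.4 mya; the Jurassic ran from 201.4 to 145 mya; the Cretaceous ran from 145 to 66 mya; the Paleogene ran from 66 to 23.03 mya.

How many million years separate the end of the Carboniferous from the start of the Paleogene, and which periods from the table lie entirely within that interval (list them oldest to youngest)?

232.9 million years; Permian, Triassic, Jurassic, Cretaceous

The Carboniferous closes at 298.9 Ma and the Paleogene opens at 66 Ma, so the interval is 298.9 − 66 = 232.9 Myr.
A period fits inside if it starts at or after 298.9 Ma and ends at or before 66 Ma; oldest first that gives Permian, Triassic, Jurassic, Cretaceous.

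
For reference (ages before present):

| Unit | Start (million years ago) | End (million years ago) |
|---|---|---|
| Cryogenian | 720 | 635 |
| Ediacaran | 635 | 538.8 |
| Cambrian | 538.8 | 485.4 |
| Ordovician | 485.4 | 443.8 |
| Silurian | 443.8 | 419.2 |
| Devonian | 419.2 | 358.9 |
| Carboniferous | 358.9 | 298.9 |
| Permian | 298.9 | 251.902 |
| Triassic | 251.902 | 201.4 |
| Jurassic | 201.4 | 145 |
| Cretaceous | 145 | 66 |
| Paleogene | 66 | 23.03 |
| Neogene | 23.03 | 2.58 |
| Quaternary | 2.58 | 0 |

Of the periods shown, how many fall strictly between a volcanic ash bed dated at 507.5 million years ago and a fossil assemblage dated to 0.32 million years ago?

507.5 Ma sits inside the Cambrian (538.8–485.4) and 0.32 Ma inside the Quaternary (2.58–0); neither of those is wholly between the two dates.
The listed periods lying completely between them are Ordovician, Silurian, Devonian, Carboniferous, Permian, Triassic, Jurassic, Cretaceous, Paleogene, Neogene — 10 in all.

10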